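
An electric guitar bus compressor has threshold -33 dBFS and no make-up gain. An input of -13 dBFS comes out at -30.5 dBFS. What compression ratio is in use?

Input overshoot = -13 − (-33) = 20 dB; output overshoot = -30.5 − (-33) = 2.5 dB.
Ratio = 20 / 2.5 = 8.

8:1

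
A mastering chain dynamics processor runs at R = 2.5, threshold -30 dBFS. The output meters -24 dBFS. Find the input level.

That's 6 dB above the -30 dBFS threshold.
Before 2.5:1 compression the overshoot was 6 × 2.5 = 15 dB, so input = -30 + 15 = -15 dBFS.

-15 dBFS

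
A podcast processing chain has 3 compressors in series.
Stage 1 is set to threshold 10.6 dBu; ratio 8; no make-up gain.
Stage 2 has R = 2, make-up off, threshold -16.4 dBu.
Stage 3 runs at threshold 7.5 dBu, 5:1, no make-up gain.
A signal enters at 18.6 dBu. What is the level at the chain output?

-2.4 dBu

Stage 1: 18.6 dBu is 8 dB over 10.6 dBu; at 8:1 that becomes 1 dB over, giving 11.6 dBu.
Stage 2: overshoot 28 dB → 28/2 = 14 dB → -2.4 dBu.
Stage 3: -2.4 dBu is at or below the 7.5 dBu threshold — no compression; output -2.4 dBu.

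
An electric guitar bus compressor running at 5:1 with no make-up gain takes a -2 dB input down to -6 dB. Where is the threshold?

Gain reduction = -2 − (-6) = 4 dB; output overshoot = GR / (R − 1) = 4 / 4 = 1 dB.
Threshold = output − output overshoot = -6 − 1 = -7 dB.

-7 dB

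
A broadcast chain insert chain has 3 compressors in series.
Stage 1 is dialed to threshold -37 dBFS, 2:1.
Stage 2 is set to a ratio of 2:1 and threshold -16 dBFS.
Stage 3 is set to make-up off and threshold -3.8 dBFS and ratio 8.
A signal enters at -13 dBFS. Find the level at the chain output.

Stage 1: overshoot 24 dB → 24/2 = 12 dB → -25 dBFS.
Stage 2: below threshold (-25 ≤ -16); passes unchanged; output -25 dBFS.
Stage 3: -25 dBFS is at or below the -3.8 dBFS threshold — no compression; output -25 dBFS.

-25 dBFS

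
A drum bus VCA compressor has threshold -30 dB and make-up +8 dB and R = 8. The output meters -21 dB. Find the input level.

Remove make-up: -21 − 8 = -29 dB.
Post-compression overshoot = -29 − (-30) = 1 dB.
Before 8:1 compression the overshoot was 1 × 8 = 8 dB, so input = -30 + 8 = -22 dB.

-22 dB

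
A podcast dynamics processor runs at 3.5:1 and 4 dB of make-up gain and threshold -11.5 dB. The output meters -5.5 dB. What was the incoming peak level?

Remove make-up: -5.5 − 4 = -9.5 dB.
That's 2 dB above the -11.5 dB threshold.
Input overshoot = R × output overshoot = 7 dB → input = -11.5 + 7 = -4.5 dB.

-4.5 dB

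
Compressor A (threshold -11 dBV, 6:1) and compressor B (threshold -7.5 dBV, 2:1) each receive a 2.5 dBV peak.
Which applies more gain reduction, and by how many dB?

A: GR = 13.5 − 13.5/6 = 11.25 dB.
B: GR = 10 − 10/2 = 5 dB.
Difference: 6.25 dB in favour of A.

A, by 6.25 dB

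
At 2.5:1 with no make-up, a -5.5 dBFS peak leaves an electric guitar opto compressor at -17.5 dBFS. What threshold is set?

-25.5 dBFS

Input is 20 dB above T (since output overshoot × R = input overshoot: (-17.5 − T)·2.5 = -5.5 − T gives T = -25.5 dBFS).
Check: -25.5 + (-5.5 − (-25.5))/2.5 = -25.5 + 8 = -17.5 dBFS. ✓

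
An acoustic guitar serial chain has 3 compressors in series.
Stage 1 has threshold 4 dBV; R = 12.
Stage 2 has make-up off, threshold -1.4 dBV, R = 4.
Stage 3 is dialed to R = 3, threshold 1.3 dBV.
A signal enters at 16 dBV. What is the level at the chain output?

0.2 dBV

Stage 1: 16 dBV is 12 dB over 4 dBV; at 12:1 that becomes 1 dB over, giving 5 dBV.
Stage 2: overshoot 6.4 dB → 6.4/4 = 1.6 dB → 0.2 dBV.
Stage 3: below threshold (0.2 ≤ 1.3); passes unchanged; output 0.2 dBV.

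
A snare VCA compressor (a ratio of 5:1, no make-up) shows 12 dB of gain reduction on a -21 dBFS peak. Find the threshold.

-36 dBFS

Gain reduction = -21 − (-33) = 12 dB; output overshoot = GR / (R − 1) = 12 / 4 = 3 dB.
Threshold = output − output overshoot = -33 − 3 = -36 dBFS.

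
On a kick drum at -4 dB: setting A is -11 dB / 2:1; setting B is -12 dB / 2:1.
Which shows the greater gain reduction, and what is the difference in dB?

B, by 0.5 dB

A: overshoot 7 dB → output overshoot 3.5 dB → GR 3.5 dB.
B: overshoot 8 dB → output overshoot 4 dB → GR 4 dB.
B reduces 0.5 dB more.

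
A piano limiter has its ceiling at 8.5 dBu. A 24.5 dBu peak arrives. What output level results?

At ∞:1, everything above 8.5 dBu is held at the ceiling.

8.5 dBu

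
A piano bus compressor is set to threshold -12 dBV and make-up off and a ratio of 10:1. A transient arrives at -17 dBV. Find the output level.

-17 dBV

-17 dBV is 5 dB below the -12 dBV threshold, so no gain reduction is applied.
Output = input = -17 dBV.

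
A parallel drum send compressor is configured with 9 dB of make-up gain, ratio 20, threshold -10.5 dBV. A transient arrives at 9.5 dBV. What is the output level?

The input is 20 dB above the -10.5 dBV threshold.
The 20 dB excess becomes 1 dB after 20:1 reduction.
Output = -10.5 + 1 = -9.5 dBV; make-up adds 9 dB, giving -0.5 dBV.

-0.5 dBV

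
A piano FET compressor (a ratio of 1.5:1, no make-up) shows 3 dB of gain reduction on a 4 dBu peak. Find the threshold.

-5 dBu

Gain reduction = 4 − 1 = 3 dB; output overshoot = GR / (R − 1) = 3 / 0.5 = 6 dB.
Threshold = output − output overshoot = 1 − 6 = -5 dBu.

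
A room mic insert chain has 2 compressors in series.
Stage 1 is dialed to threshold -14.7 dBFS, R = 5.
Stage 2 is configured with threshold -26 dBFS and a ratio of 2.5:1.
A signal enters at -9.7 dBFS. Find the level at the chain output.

-21.08 dBFS

Stage 1: 5 dB above -14.7 dBFS, reduced 5:1 to 1 dB above → -13.7 dBFS.
Stage 2: overshoot 12.3 dB → 12.3/2.5 = 4.92 dB → -21.08 dBFS.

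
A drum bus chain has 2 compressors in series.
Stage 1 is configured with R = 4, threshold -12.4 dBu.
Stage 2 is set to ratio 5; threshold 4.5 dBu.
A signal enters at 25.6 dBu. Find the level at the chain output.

Stage 1: overshoot 38 dB → 38/4 = 9.5 dB → -2.9 dBu.
Stage 2: -2.9 dBu is at or below the 4.5 dBu threshold — no compression; output -2.9 dBu.

-2.9 dBu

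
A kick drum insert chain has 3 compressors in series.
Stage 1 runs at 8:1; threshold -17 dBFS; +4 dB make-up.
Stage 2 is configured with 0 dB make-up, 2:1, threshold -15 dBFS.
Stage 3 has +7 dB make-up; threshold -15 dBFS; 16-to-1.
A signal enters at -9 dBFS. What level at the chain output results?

Stage 1: overshoot 8 dB → 8/8 = 1 dB → -16 dBFS; +4 dB make-up → -12 dBFS.
Stage 2: overshoot 3 dB → 3/2 = 1.5 dB → -13.5 dBFS.
Stage 3: 1.5 dB above -15 dBFS, reduced 16:1 to 0.09375 dB above → -14.90625 dBFS; +7 dB make-up → -7.90625 dBFS.

-7.90625 dBFS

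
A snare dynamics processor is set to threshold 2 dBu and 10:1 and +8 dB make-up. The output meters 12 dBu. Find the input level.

22 dBu

Remove make-up: 12 − 8 = 4 dBu.
The compressed level sits 4 − 2 = 2 dB over threshold.
Undo the ratio: input overshoot = 2 × 10 = 20 dB, giving input = 22 dBu.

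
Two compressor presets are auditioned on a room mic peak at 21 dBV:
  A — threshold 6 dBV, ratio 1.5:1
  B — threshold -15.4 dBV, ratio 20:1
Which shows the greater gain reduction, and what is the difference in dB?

B, by 29.58 dB

A: GR = 15 − 15/1.5 = 5 dB.
B: GR = 36.4 − 36.4/20 = 34.58 dB.
B reduces 29.58 dB more.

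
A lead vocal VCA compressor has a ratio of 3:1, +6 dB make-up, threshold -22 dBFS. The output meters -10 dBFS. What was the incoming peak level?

Remove make-up: -10 − 6 = -16 dBFS.
Post-compression overshoot = -16 − (-22) = 6 dB.
Before 3:1 compression the overshoot was 6 × 3 = 18 dB, so input = -22 + 18 = -4 dBFS.

-4 dBFS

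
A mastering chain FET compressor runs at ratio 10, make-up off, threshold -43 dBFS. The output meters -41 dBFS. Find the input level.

-23 dBFS

Post-compression overshoot = -41 − (-43) = 2 dB.
Before 10:1 compression the overshoot was 2 × 10 = 20 dB, so input = -43 + 20 = -23 dBFS.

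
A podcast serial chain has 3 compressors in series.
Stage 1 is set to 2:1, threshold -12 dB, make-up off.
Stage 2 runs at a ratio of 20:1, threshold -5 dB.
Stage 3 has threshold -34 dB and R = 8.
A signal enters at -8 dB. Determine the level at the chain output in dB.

-31 dB

Stage 1: 4 dB above -12 dB, reduced 2:1 to 2 dB above → -10 dB.
Stage 2: -10 dB ≤ -5 dB, so stage 2 doesn't engage; output -10 dB.
Stage 3: -10 dB is 24 dB over -34 dB; at 8:1 that becomes 3 dB over, giving -31 dB.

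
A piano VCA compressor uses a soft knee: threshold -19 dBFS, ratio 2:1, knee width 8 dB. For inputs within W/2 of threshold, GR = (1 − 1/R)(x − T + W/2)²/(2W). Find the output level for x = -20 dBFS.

x − T + W/2 = -20 − (-19) + 4 = 3.
GR = (1 − 1/2) × 3² / 16 = 0.5 × 9 / 16 = 0.28125 dB.
Output = -20 − 0.28125 = -20.28125 dBFS.

-20.28125 dBFS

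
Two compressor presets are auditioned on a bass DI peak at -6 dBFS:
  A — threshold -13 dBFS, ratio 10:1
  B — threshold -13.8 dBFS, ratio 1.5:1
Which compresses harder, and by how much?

A: overshoot 7 dB → output overshoot 0.7 dB → GR 6.3 dB.
B: overshoot 7.8 dB → output overshoot 5.2 dB → GR 2.6 dB.
A applies 3.7 dB more gain reduction.

A, by 3.7 dB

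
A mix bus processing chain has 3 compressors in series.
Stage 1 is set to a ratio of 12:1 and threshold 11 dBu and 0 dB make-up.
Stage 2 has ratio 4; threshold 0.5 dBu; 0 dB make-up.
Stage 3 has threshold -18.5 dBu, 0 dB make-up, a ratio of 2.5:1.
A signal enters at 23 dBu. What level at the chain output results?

-9.75 dBu

Stage 1: 12 dB above 11 dBu, reduced 12:1 to 1 dB above → 12 dBu.
Stage 2: overshoot 11.5 dB → 11.5/4 = 2.875 dB → 3.375 dBu.
Stage 3: overshoot 21.875 dB → 21.875/2.5 = 8.75 dB → -9.75 dBu.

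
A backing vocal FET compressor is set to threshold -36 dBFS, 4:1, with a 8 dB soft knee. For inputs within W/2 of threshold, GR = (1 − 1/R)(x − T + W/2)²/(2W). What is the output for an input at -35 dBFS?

-36.171875 dBFS

x − T + W/2 = -35 − (-36) + 4 = 5.
GR = (1 − 1/4) × 5² / 16 = 0.75 × 25 / 16 = 1.171875 dB.
Output = -35 − 1.171875 = -36.171875 dBFS.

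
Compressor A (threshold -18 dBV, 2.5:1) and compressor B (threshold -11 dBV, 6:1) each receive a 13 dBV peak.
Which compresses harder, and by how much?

B, by 1.4 dB

A: GR = 31 − 31/2.5 = 18.6 dB.
B: GR = 24 − 24/6 = 20 dB.
Difference: 1.4 dB in favour of B.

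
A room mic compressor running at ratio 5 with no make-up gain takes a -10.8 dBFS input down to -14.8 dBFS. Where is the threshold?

-15.8 dBFS

Gain reduction = -10.8 − (-14.8) = 4 dB; output overshoot = GR / (R − 1) = 4 / 4 = 1 dB.
Threshold = output − output overshoot = -14.8 − 1 = -15.8 dBFS.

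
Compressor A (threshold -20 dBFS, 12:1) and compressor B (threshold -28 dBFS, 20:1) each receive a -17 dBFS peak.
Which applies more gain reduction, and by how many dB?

B, by 7.7 dB

A: GR = 3 − 3/12 = 2.75 dB.
B: GR = 11 − 11/20 = 10.45 dB.
B applies 7.7 dB more gain reduction.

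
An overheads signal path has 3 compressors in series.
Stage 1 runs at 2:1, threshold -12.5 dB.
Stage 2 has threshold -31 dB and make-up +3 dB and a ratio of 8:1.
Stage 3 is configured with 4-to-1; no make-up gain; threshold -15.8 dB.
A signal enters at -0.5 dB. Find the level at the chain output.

Stage 1: -0.5 dB is 12 dB over -12.5 dB; at 2:1 that becomes 6 dB over, giving -6.5 dB.
Stage 2: -6.5 dB is 24.5 dB over -31 dB; at 8:1 that becomes 3.0625 dB over, giving -27.9375 dB; +3 dB make-up → -24.9375 dB.
Stage 3: below threshold (-24.9375 ≤ -15.8); passes unchanged; output -24.9375 dB.

-24.9375 dB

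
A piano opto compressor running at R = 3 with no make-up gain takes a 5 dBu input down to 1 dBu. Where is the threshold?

Let T be the threshold. Output overshoot = (input overshoot)/R, so 1 − T = (5 − T)/3.
3·(1 − T) = 5 − T → 2·T = 3 − 5 = -2.
T = -2/2 = -1 dBu.

-1 dBu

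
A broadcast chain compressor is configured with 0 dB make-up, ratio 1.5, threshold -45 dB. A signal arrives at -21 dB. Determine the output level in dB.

-29 dB

-21 dB sits 24 dB over threshold.
At 1.5:1 the overshoot is divided by 1.5, leaving 16 dB above threshold.
Output = -45 + 16 = -29 dB.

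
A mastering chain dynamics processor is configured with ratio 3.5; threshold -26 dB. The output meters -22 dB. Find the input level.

That's 4 dB above the -26 dB threshold.
Undo the ratio: input overshoot = 4 × 3.5 = 14 dB, giving input = -12 dB.

-12 dB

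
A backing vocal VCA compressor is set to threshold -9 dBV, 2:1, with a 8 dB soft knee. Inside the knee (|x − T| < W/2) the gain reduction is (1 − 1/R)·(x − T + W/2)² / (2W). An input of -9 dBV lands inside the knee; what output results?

x − T + W/2 = -9 − (-9) + 4 = 4.
GR = (1 − 1/2) × 4² / 16 = 0.5 × 16 / 16 = 0.5 dB.
Output = -9 − 0.5 = -9.5 dBV.

-9.5 dBV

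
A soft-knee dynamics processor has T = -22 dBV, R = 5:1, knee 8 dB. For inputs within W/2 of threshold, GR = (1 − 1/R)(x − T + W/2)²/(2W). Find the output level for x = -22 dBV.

-22.8 dBV

x − T + W/2 = -22 − (-22) + 4 = 4.
GR = (1 − 1/5) × 4² / 16 = 0.8 × 16 / 16 = 0.8 dB.
Output = -22 − 0.8 = -22.8 dBV.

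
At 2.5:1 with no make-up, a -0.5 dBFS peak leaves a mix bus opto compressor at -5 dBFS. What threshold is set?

Gain reduction = -0.5 − (-5) = 4.5 dB; output overshoot = GR / (R − 1) = 4.5 / 1.5 = 3 dB.
Threshold = output − output overshoot = -5 − 3 = -8 dBFS.

-8 dBFS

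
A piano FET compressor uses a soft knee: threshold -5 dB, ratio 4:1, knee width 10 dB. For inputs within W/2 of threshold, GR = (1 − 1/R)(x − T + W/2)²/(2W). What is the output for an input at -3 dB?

-4.8375 dB

x − T + W/2 = -3 − (-5) + 5 = 7.
GR = (1 − 1/4) × 7² / 20 = 0.75 × 49 / 20 = 1.8375 dB.
Output = -3 − 1.8375 = -4.8375 dB.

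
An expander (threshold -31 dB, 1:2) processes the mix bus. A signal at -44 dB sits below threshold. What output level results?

Undershoot = (-31) − (-44) = 13 dB.
At 1:2, that expands to 26 dB under threshold.
Output = -31 − 26 = -57 dB.

-57 dB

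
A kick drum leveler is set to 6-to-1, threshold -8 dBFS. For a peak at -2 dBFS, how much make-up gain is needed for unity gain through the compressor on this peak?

5 dB

Overshoot 6 dB → 6/6 = 1 dB after compression, so the compressed level is -8 + 1 = -7 dBFS.
Make-up = target − compressed = -2 − (-7) = 5 dB.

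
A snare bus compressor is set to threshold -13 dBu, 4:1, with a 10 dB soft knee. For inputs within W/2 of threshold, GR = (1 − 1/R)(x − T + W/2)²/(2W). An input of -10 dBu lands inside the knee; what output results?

x − T + W/2 = -10 − (-13) + 5 = 8.
GR = (1 − 1/4) × 8² / 20 = 0.75 × 64 / 20 = 2.4 dB.
Output = -10 − 2.4 = -12.4 dBu.

-12.4 dBu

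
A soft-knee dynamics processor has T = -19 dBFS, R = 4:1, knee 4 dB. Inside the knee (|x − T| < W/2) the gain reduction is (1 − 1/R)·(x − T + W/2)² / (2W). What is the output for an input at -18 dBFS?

x − T + W/2 = -18 − (-19) + 2 = 3.
GR = (1 − 1/4) × 3² / 8 = 0.75 × 9 / 8 = 0.84375 dB.
Output = -18 − 0.84375 = -18.84375 dBFS.

-18.84375 dBFS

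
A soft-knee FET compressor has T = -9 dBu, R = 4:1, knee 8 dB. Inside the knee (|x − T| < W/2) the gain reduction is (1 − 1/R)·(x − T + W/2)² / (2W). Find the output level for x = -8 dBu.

x − T + W/2 = -8 − (-9) + 4 = 5.
GR = (1 − 1/4) × 5² / 16 = 0.75 × 25 / 16 = 1.171875 dB.
Output = -8 − 1.171875 = -9.171875 dBu.

-9.171875 dBu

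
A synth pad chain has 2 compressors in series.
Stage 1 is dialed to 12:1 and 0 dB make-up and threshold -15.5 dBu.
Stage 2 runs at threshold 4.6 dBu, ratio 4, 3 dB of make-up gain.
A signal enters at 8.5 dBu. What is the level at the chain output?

Stage 1: overshoot 24 dB → 24/12 = 2 dB → -13.5 dBu.
Stage 2: -13.5 dBu is at or below the 4.6 dBu threshold — no compression; make-up brings it to -10.5 dBu.

-10.5 dBu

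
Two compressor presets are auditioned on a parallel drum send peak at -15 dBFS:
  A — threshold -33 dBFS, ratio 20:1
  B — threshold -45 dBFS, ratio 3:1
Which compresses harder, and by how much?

A: overshoot 18 dB → output overshoot 0.9 dB → GR 17.1 dB.
B: overshoot 30 dB → output overshoot 10 dB → GR 20 dB.
B applies 2.9 dB more gain reduction.

B, by 2.9 dB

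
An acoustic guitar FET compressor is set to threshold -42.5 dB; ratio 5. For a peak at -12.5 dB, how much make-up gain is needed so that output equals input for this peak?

24 dB

Overshoot 30 dB → 30/5 = 6 dB after compression, so the compressed level is -42.5 + 6 = -36.5 dB.
Make-up = target − compressed = -12.5 − (-36.5) = 24 dB.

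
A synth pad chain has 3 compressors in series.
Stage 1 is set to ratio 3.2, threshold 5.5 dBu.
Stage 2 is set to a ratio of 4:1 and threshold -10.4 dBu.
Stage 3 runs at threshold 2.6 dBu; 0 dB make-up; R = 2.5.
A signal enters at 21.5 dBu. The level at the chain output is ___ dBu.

-5.175 dBu

Stage 1: 21.5 dBu is 16 dB over 5.5 dBu; at 3.2:1 that becomes 5 dB over, giving 10.5 dBu.
Stage 2: 10.5 dBu is 20.9 dB over -10.4 dBu; at 4:1 that becomes 5.225 dB over, giving -5.175 dBu.
Stage 3: below threshold (-5.175 ≤ 2.6); passes unchanged; output -5.175 dBu.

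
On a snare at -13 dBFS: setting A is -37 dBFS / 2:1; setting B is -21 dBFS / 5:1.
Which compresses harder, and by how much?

A, by 5.6 dB

A: 24 dB over, compressed to 12 dB over, so 12 dB of GR.
B: 8 dB over, compressed to 1.6 dB over, so 6.4 dB of GR.
A reduces 5.6 dB more.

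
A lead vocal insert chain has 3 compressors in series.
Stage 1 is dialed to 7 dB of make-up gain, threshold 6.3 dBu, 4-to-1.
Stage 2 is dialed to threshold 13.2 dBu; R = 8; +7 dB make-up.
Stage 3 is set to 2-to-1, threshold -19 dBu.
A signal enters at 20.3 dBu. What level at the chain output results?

Stage 1: overshoot 14 dB → 14/4 = 3.5 dB → 9.8 dBu; +7 dB make-up → 16.8 dBu.
Stage 2: overshoot 3.6 dB → 3.6/8 = 0.45 dB → 13.65 dBu; +7 dB make-up → 20.65 dBu.
Stage 3: 39.65 dB above -19 dBu, reduced 2:1 to 19.825 dB above → 0.825 dBu.

0.825 dBu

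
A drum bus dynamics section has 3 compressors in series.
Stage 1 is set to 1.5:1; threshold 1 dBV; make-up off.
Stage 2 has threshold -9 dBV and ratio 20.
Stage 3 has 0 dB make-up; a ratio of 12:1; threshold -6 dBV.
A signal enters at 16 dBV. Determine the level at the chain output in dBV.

Stage 1: 15 dB above 1 dBV, reduced 1.5:1 to 10 dB above → 11 dBV.
Stage 2: overshoot 20 dB → 20/20 = 1 dB → -8 dBV.
Stage 3: below threshold (-8 ≤ -6); passes unchanged; output -8 dBV.

-8 dBV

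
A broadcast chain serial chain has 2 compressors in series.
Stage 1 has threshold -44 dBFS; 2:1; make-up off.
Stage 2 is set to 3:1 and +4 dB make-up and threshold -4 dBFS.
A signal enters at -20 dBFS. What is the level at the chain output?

Stage 1: overshoot 24 dB → 24/2 = 12 dB → -32 dBFS.
Stage 2: below threshold (-32 ≤ -4); passes unchanged; make-up brings it to -28 dBFS.

-28 dBFS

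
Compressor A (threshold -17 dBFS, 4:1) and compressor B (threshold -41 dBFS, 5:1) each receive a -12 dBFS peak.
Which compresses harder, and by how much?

B, by 19.45 dB

A: overshoot 5 dB → output overshoot 1.25 dB → GR 3.75 dB.
B: overshoot 29 dB → output overshoot 5.8 dB → GR 23.2 dB.
B applies 19.45 dB more gain reduction.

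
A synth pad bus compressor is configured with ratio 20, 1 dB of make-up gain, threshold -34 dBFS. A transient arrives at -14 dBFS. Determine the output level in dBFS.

-32 dBFS

The input is 20 dB above the -34 dBFS threshold.
20:1 compression reduces that to 20/20 = 1 dB over.
So the level is -34 + 1 = -33 dBFS; make-up adds 1 dB, giving -32 dBFS.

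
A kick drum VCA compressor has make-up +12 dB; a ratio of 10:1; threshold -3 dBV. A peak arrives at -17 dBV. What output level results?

-5 dBV

-17 dBV is 14 dB below the -3 dBV threshold, so no gain reduction is applied.
Make-up gain adds 12 dB: -17 + 12 = -5 dBV.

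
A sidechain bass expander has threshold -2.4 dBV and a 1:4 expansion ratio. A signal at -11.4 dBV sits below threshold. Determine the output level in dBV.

Undershoot = (-2.4) − (-11.4) = 9 dB.
At 1:4, that expands to 36 dB under threshold.
Output = -2.4 − 36 = -38.4 dBV.

-38.4 dBV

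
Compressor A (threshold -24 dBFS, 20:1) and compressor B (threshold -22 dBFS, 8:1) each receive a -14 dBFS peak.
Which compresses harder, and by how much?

A: overshoot 10 dB → output overshoot 0.5 dB → GR 9.5 dB.
B: overshoot 8 dB → output overshoot 1 dB → GR 7 dB.
Difference: 2.5 dB in favour of A.

A, by 2.5 dB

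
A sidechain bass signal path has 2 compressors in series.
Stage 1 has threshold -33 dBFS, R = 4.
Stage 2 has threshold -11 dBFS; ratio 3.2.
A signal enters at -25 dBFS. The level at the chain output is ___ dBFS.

-31 dBFS

Stage 1: overshoot 8 dB → 8/4 = 2 dB → -31 dBFS.
Stage 2: -31 dBFS is at or below the -11 dBFS threshold — no compression; output -31 dBFS.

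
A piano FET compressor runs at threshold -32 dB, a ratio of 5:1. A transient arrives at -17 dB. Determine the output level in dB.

-29 dB

Overshoot: -17 − (-32) = 15 dB.
5:1 compression reduces that to 15/5 = 3 dB over.
Output = -32 + 3 = -29 dB.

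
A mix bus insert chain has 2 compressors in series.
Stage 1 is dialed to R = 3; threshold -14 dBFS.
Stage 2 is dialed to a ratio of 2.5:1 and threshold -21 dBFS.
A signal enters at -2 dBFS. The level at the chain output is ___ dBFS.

Stage 1: overshoot 12 dB → 12/3 = 4 dB → -10 dBFS.
Stage 2: overshoot 11 dB → 11/2.5 = 4.4 dB → -16.6 dBFS.

-16.6 dBFS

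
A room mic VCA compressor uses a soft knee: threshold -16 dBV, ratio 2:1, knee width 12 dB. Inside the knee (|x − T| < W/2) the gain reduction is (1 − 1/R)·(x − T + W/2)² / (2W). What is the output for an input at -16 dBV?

x − T + W/2 = -16 − (-16) + 6 = 6.
GR = (1 − 1/2) × 6² / 24 = 0.5 × 36 / 24 = 0.75 dB.
Output = -16 − 0.75 = -16.75 dBV.

-16.75 dBV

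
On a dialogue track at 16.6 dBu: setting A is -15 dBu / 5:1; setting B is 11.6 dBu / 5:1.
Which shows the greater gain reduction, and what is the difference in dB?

A, by 21.28 dB

A: 31.6 dB over, compressed to 6.32 dB over, so 25.28 dB of GR.
B: 5 dB over, compressed to 1 dB over, so 4 dB of GR.
A reduces 21.28 dB more.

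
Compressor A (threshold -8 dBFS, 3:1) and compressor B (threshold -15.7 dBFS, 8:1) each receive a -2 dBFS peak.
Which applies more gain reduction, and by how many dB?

A: overshoot 6 dB → output overshoot 2 dB → GR 4 dB.
B: overshoot 13.7 dB → output overshoot 1.7125 dB → GR 11.9875 dB.
B reduces 7.9875 dB more.

B, by 7.9875 dB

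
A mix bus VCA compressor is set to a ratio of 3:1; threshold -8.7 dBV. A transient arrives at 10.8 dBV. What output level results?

The input is 19.5 dB above the -8.7 dBV threshold.
At 3:1 the overshoot is divided by 3, leaving 6.5 dB above threshold.
Output = -8.7 + 6.5 = -2.2 dBV.

-2.2 dBV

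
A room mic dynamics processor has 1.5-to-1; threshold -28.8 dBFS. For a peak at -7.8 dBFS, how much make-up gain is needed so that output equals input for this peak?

Without make-up, output = threshold + overshoot/1.5 = -28.8 + 14 = -14.8 dBFS.
Gap to target: 7 dB.

7 dB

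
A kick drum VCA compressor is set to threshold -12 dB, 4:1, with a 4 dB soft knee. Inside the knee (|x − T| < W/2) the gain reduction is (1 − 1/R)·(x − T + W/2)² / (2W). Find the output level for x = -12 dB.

x − T + W/2 = -12 − (-12) + 2 = 2.
GR = (1 − 1/4) × 2² / 8 = 0.75 × 4 / 8 = 0.375 dB.
Output = -12 − 0.375 = -12.375 dB.

-12.375 dB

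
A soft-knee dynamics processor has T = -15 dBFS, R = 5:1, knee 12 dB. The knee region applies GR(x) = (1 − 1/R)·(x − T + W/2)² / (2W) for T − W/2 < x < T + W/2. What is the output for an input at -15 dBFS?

-16.2 dBFS

x − T + W/2 = -15 − (-15) + 6 = 6.
GR = (1 − 1/5) × 6² / 24 = 0.8 × 36 / 24 = 1.2 dB.
Output = -15 − 1.2 = -16.2 dBFS.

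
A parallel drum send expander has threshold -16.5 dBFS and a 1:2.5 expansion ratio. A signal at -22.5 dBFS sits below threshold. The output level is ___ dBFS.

The input is 6 dB below the -16.5 dBFS threshold.
A 1:2.5 expander multiplies undershoot by 2.5: 6 × 2.5 = 15 dB below threshold.
Output = -16.5 − 15 = -31.5 dBFS.

-31.5 dBFS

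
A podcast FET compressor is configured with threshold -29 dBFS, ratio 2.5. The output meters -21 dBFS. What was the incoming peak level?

The compressed level sits -21 − (-29) = 8 dB over threshold.
Before 2.5:1 compression the overshoot was 8 × 2.5 = 20 dB, so input = -29 + 20 = -9 dBFS.

-9 dBFS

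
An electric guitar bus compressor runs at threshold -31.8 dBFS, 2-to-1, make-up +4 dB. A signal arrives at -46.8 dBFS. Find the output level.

-46.8 dBFS is 15 dB below the -31.8 dBFS threshold, so no gain reduction is applied.
Make-up gain adds 4 dB: -46.8 + 4 = -42.8 dBFS.

-42.8 dBFS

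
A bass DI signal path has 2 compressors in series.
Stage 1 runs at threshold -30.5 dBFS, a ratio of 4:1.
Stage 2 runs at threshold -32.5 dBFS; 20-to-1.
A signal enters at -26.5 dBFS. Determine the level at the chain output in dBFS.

-32.35 dBFS

Stage 1: -26.5 dBFS is 4 dB over -30.5 dBFS; at 4:1 that becomes 1 dB over, giving -29.5 dBFS.
Stage 2: 3 dB above -32.5 dBFS, reduced 20:1 to 0.15 dB above → -32.35 dBFS.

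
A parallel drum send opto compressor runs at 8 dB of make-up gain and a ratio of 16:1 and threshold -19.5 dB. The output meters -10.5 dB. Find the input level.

Remove make-up: -10.5 − 8 = -18.5 dB.
That's 1 dB above the -19.5 dB threshold.
Before 16:1 compression the overshoot was 1 × 16 = 16 dB, so input = -19.5 + 16 = -3.5 dB.

-3.5 dB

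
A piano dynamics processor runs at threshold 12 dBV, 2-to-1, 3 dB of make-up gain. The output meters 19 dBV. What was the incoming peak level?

20 dBV

Stripping the +3 dB make-up gives 16 dBV at the gain stage.
That's 4 dB above the 12 dBV threshold.
Undo the ratio: input overshoot = 4 × 2 = 8 dB, giving input = 20 dBV.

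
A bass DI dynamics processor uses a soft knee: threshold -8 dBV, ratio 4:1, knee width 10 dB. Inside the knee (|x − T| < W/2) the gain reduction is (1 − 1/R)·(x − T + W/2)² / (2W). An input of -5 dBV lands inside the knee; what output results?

x − T + W/2 = -5 − (-8) + 5 = 8.
GR = (1 − 1/4) × 8² / 20 = 0.75 × 64 / 20 = 2.4 dB.
Output = -5 − 2.4 = -7.4 dBV.

-7.4 dBV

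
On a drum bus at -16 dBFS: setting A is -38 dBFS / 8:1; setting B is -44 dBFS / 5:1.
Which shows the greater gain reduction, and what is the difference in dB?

A: GR = 22 − 22/8 = 19.25 dB.
B: GR = 28 − 28/5 = 22.4 dB.
B applies 3.15 dB more gain reduction.

B, by 3.15 dB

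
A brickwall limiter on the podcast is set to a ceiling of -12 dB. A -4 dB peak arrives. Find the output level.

The limiter clamps the peak to its -12 dB ceiling.

-12 dB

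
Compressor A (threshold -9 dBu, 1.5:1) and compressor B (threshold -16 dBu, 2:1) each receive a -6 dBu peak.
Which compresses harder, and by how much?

B, by 4 dB

A: GR = 3 − 3/1.5 = 1 dB.
B: GR = 10 − 10/2 = 5 dB.
Difference: 4 dB in favour of B.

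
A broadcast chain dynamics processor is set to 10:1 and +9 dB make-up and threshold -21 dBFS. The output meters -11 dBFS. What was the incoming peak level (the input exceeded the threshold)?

-11 dBFS

Remove make-up: -11 − 9 = -20 dBFS.
That's 1 dB above the -21 dBFS threshold.
Before 10:1 compression the overshoot was 1 × 10 = 10 dB, so input = -21 + 10 = -11 dBFS.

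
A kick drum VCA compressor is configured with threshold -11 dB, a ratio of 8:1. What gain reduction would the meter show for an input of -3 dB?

7 dB

Overshoot = -3 − (-11) = 8 dB.
A 8:1 ratio leaves 1 dB of that excess.
Gain reduction = 8 − 1 = 7 dB.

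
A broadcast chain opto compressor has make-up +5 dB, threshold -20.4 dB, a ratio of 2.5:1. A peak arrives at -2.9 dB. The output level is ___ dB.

-8.4 dB

Overshoot: -2.9 − (-20.4) = 17.5 dB.
At 2.5:1 the overshoot is divided by 2.5, leaving 7 dB above threshold.
Output = -20.4 + 7 = -13.4 dB; make-up adds 5 dB, giving -8.4 dB.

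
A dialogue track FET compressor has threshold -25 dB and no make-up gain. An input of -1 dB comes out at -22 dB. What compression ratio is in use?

8:1

Input overshoot = -1 − (-25) = 24 dB; output overshoot = -22 − (-25) = 3 dB.
Ratio = 24 / 3 = 8.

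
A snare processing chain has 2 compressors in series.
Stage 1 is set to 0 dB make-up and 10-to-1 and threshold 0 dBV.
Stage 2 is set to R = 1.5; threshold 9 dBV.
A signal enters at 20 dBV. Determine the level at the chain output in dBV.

Stage 1: overshoot 20 dB → 20/10 = 2 dB → 2 dBV.
Stage 2: 2 dBV ≤ 9 dBV, so stage 2 doesn't engage; output 2 dBV.

2 dBV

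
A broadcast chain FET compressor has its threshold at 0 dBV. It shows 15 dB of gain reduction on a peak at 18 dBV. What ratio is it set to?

6:1

Input overshoot = 18 − 0 = 18 dB.
Output overshoot = 18 − 15 = 3 dB.
Ratio = input overshoot / output overshoot = 18 / 3 = 6.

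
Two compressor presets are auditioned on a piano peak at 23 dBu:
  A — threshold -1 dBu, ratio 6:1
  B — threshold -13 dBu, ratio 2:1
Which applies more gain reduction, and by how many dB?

A: overshoot 24 dB → output overshoot 4 dB → GR 20 dB.
B: overshoot 36 dB → output overshoot 18 dB → GR 18 dB.
Difference: 2 dB in favour of A.

A, by 2 dB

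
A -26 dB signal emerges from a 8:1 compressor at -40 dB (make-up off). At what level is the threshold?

-42 dB

Gain reduction = -26 − (-40) = 14 dB; output overshoot = GR / (R − 1) = 14 / 7 = 2 dB.
Threshold = output − output overshoot = -40 − 2 = -42 dB.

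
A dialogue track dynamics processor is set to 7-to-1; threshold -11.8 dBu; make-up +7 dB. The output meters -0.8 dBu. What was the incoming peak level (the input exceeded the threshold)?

16.2 dBu

Remove make-up: -0.8 − 7 = -7.8 dBu.
That's 4 dB above the -11.8 dBu threshold.
Undo the ratio: input overshoot = 4 × 7 = 28 dB, giving input = 16.2 dBu.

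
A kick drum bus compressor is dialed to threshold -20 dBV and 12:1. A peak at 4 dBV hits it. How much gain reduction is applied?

22 dB

4 dBV exceeds the threshold by 24 dB.
After 12:1 compression the overshoot becomes 24/12 = 2 dB.
GR = overshoot in − overshoot out = 24 − 2 = 22 dB.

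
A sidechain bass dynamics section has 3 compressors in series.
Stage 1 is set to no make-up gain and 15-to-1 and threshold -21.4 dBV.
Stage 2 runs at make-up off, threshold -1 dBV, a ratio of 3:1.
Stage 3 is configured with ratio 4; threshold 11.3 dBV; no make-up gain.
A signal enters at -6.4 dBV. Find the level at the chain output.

-20.4 dBV

Stage 1: -6.4 dBV is 15 dB over -21.4 dBV; at 15:1 that becomes 1 dB over, giving -20.4 dBV.
Stage 2: below threshold (-20.4 ≤ -1); passes unchanged; output -20.4 dBV.
Stage 3: below threshold (-20.4 ≤ 11.3); passes unchanged; output -20.4 dBV.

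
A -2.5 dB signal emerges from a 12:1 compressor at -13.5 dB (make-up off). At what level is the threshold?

Input is 12 dB above T (since output overshoot × R = input overshoot: (-13.5 − T)·12 = -2.5 − T gives T = -14.5 dB).
Check: -14.5 + (-2.5 − (-14.5))/12 = -14.5 + 1 = -13.5 dB. ✓

-14.5 dB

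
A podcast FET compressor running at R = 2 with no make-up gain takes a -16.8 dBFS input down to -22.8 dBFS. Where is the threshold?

Input is 12 dB above T (since output overshoot × R = input overshoot: (-22.8 − T)·2 = -16.8 − T gives T = -28.8 dBFS).
Check: -28.8 + (-16.8 − (-28.8))/2 = -28.8 + 6 = -22.8 dBFS. ✓

-28.8 dBFS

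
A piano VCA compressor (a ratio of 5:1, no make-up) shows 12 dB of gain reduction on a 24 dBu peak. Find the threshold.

Input is 15 dB above T (since output overshoot × R = input overshoot: (12 − T)·5 = 24 − T gives T = 9 dBu).
Check: 9 + (24 − 9)/5 = 9 + 3 = 12 dBu. ✓

9 dBu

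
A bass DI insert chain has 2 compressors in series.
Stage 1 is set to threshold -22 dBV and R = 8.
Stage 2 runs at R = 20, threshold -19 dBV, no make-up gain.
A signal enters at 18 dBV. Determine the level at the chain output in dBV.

Stage 1: 18 dBV is 40 dB over -22 dBV; at 8:1 that becomes 5 dB over, giving -17 dBV.
Stage 2: -17 dBV is 2 dB over -19 dBV; at 20:1 that becomes 0.1 dB over, giving -18.9 dBV.

-18.9 dBV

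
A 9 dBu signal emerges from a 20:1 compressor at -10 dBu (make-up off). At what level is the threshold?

-11 dBu

Let T be the threshold. Output overshoot = (input overshoot)/R, so -10 − T = (9 − T)/20.
20·(-10 − T) = 9 − T → 19·T = -200 − 9 = -209.
T = -209/19 = -11 dBu.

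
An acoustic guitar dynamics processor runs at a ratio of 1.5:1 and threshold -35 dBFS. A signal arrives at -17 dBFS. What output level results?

-23 dBFS

Overshoot: -17 − (-35) = 18 dB.
The 18 dB excess becomes 12 dB after 1.5:1 reduction.
So the level is -35 + 12 = -23 dBFS.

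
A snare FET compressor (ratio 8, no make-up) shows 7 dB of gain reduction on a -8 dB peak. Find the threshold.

-16 dB

Input is 8 dB above T (since output overshoot × R = input overshoot: (-15 − T)·8 = -8 − T gives T = -16 dB).
Check: -16 + (-8 − (-16))/8 = -16 + 1 = -15 dB. ✓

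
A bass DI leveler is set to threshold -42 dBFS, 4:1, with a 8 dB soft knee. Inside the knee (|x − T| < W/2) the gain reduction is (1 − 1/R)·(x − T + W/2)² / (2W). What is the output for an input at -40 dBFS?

-41.6875 dBFS

x − T + W/2 = -40 − (-42) + 4 = 6.
GR = (1 − 1/4) × 6² / 16 = 0.75 × 36 / 16 = 1.6875 dB.
Output = -40 − 1.6875 = -41.6875 dBFS.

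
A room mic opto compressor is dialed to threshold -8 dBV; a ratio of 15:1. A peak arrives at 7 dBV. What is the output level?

-7 dBV

The input is 15 dB above the -8 dBV threshold.
15:1 compression reduces that to 15/15 = 1 dB over.
So the level is -8 + 1 = -7 dBV.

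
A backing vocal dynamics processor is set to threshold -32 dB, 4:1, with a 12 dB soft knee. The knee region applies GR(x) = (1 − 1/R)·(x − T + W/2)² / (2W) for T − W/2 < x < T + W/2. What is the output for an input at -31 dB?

-32.53125 dB

x − T + W/2 = -31 − (-32) + 6 = 7.
GR = (1 − 1/4) × 7² / 24 = 0.75 × 49 / 24 = 1.53125 dB.
Output = -31 − 1.53125 = -32.53125 dB.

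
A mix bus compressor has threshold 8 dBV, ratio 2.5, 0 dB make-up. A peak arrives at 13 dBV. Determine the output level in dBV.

10 dBV

13 dBV sits 5 dB over threshold.
The 5 dB excess becomes 2 dB after 2.5:1 reduction.
That puts the output at 10 dBV.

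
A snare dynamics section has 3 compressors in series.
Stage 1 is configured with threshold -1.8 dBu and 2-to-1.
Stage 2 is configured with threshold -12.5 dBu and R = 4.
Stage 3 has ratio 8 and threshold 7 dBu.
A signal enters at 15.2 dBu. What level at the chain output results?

-7.7 dBu

Stage 1: 17 dB above -1.8 dBu, reduced 2:1 to 8.5 dB above → 6.7 dBu.
Stage 2: overshoot 19.2 dB → 19.2/4 = 4.8 dB → -7.7 dBu.
Stage 3: -7.7 dBu is at or below the 7 dBu threshold — no compression; output -7.7 dBu.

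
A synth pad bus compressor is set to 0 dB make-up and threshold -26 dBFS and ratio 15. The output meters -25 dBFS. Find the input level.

-11 dBFS

Post-compression overshoot = -25 − (-26) = 1 dB.
Before 15:1 compression the overshoot was 1 × 15 = 15 dB, so input = -26 + 15 = -11 dBFS.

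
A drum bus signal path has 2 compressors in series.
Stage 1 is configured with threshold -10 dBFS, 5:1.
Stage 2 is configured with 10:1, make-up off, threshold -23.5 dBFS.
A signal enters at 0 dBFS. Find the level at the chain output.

Stage 1: 10 dB above -10 dBFS, reduced 5:1 to 2 dB above → -8 dBFS.
Stage 2: overshoot 15.5 dB → 15.5/10 = 1.55 dB → -21.95 dBFS.

-21.95 dBFS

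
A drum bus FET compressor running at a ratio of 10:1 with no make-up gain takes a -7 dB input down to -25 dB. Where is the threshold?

-27 dB

Input is 20 dB above T (since output overshoot × R = input overshoot: (-25 − T)·10 = -7 − T gives T = -27 dB).
Check: -27 + (-7 − (-27))/10 = -27 + 2 = -25 dB. ✓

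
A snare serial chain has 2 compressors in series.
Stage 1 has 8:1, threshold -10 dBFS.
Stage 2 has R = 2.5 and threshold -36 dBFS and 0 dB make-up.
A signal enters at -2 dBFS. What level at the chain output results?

Stage 1: overshoot 8 dB → 8/8 = 1 dB → -9 dBFS.
Stage 2: overshoot 27 dB → 27/2.5 = 10.8 dB → -25.2 dBFS.

-25.2 dBFS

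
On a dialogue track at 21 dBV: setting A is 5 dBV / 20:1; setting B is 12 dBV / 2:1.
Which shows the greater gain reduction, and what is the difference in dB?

A: GR = 16 − 16/20 = 15.2 dB.
B: GR = 9 − 9/2 = 4.5 dB.
Difference: 10.7 dB in favour of A.

A, by 10.7 dB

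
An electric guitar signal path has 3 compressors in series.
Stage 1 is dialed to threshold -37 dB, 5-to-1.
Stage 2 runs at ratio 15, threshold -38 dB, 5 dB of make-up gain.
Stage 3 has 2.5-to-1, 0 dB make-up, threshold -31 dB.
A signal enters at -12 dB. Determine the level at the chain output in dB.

Stage 1: overshoot 25 dB → 25/5 = 5 dB → -32 dB.
Stage 2: overshoot 6 dB → 6/15 = 0.4 dB → -37.6 dB; +5 dB make-up → -32.6 dB.
Stage 3: -32.6 dB ≤ -31 dB, so stage 3 doesn't engage; output -32.6 dB.

-32.6 dB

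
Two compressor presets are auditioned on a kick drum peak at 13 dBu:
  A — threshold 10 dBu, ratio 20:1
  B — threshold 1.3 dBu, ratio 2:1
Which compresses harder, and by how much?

A: overshoot 3 dB → output overshoot 0.15 dB → GR 2.85 dB.
B: overshoot 11.7 dB → output overshoot 5.85 dB → GR 5.85 dB.
Difference: 3 dB in favour of B.

B, by 3 dB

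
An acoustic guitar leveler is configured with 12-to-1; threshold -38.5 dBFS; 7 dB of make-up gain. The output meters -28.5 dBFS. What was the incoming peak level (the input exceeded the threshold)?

-2.5 dBFS

Remove make-up: -28.5 − 7 = -35.5 dBFS.
That's 3 dB above the -38.5 dBFS threshold.
Before 12:1 compression the overshoot was 3 × 12 = 36 dB, so input = -38.5 + 36 = -2.5 dBFS.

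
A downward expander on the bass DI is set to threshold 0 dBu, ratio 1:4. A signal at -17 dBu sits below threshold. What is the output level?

-68 dBu

Undershoot = 0 − (-17) = 17 dB.
At 1:4, that expands to 68 dB under threshold.
Output = 0 − 68 = -68 dBu.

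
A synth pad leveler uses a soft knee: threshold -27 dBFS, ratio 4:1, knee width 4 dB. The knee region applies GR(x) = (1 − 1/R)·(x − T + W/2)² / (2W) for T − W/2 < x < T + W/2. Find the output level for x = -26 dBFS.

x − T + W/2 = -26 − (-27) + 2 = 3.
GR = (1 − 1/4) × 3² / 8 = 0.75 × 9 / 8 = 0.84375 dB.
Output = -26 − 0.84375 = -26.84375 dBFS.

-26.84375 dBFS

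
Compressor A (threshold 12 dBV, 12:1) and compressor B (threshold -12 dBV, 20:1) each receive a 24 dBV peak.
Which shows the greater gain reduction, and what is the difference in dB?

B, by 23.2 dB

A: GR = 12 − 12/12 = 11 dB.
B: GR = 36 − 36/20 = 34.2 dB.
B applies 23.2 dB more gain reduction.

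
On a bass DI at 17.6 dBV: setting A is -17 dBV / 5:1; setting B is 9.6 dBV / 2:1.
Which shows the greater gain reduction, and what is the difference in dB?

A: GR = 34.6 − 34.6/5 = 27.68 dB.
B: GR = 8 − 8/2 = 4 dB.
A reduces 23.68 dB more.

A, by 23.68 dB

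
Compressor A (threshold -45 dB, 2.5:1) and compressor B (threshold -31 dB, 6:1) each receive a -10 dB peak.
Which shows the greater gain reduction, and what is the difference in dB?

A, by 3.5 dB

A: GR = 35 − 35/2.5 = 21 dB.
B: GR = 21 − 21/6 = 17.5 dB.
Difference: 3.5 dB in favour of A.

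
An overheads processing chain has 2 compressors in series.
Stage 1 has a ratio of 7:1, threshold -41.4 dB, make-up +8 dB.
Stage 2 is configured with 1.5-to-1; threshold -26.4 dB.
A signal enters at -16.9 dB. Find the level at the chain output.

Stage 1: 24.5 dB above -41.4 dB, reduced 7:1 to 3.5 dB above → -37.9 dB; +8 dB make-up → -29.9 dB.
Stage 2: below threshold (-29.9 ≤ -26.4); passes unchanged; output -29.9 dB.

-29.9 dB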